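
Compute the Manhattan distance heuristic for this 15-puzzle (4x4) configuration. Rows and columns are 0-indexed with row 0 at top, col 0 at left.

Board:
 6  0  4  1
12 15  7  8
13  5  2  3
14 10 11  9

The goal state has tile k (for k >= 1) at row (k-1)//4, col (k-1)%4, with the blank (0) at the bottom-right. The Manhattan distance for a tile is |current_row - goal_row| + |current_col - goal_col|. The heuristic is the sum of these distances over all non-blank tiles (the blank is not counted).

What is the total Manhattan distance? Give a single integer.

Answer: 29

Derivation:
Tile 6: (0,0)->(1,1) = 2
Tile 4: (0,2)->(0,3) = 1
Tile 1: (0,3)->(0,0) = 3
Tile 12: (1,0)->(2,3) = 4
Tile 15: (1,1)->(3,2) = 3
Tile 7: (1,2)->(1,2) = 0
Tile 8: (1,3)->(1,3) = 0
Tile 13: (2,0)->(3,0) = 1
Tile 5: (2,1)->(1,0) = 2
Tile 2: (2,2)->(0,1) = 3
Tile 3: (2,3)->(0,2) = 3
Tile 14: (3,0)->(3,1) = 1
Tile 10: (3,1)->(2,1) = 1
Tile 11: (3,2)->(2,2) = 1
Tile 9: (3,3)->(2,0) = 4
Sum: 2 + 1 + 3 + 4 + 3 + 0 + 0 + 1 + 2 + 3 + 3 + 1 + 1 + 1 + 4 = 29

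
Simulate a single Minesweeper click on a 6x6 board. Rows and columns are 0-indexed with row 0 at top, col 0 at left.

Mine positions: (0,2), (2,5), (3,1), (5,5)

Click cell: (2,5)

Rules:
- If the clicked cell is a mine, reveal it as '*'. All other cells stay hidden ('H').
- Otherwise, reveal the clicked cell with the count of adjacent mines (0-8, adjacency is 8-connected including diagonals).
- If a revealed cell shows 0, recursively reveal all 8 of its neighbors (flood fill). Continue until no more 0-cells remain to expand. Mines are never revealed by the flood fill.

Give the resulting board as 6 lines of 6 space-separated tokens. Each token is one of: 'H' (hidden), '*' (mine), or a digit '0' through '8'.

H H H H H H
H H H H H H
H H H H H *
H H H H H H
H H H H H H
H H H H H H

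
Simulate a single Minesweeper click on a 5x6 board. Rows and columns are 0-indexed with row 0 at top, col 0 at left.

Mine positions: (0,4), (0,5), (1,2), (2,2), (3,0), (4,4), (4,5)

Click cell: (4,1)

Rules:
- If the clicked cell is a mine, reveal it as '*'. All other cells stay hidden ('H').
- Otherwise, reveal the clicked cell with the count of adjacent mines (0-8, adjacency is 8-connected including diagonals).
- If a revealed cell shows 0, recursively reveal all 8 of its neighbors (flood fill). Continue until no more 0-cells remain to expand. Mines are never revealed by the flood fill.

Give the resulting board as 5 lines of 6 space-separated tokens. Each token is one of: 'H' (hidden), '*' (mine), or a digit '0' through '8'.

H H H H H H
H H H H H H
H H H H H H
H H H H H H
H 1 H H H H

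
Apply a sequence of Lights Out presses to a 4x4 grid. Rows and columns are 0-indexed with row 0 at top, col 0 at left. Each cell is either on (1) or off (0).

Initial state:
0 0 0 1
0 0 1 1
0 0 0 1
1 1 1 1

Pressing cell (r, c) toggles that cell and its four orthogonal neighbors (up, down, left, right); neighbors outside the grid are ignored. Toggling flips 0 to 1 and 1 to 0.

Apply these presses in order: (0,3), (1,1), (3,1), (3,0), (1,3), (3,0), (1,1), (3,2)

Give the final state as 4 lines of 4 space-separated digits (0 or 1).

Answer: 0 0 1 1
0 0 0 1
0 1 1 0
0 1 1 0

Derivation:
After press 1 at (0,3):
0 0 1 0
0 0 1 0
0 0 0 1
1 1 1 1

After press 2 at (1,1):
0 1 1 0
1 1 0 0
0 1 0 1
1 1 1 1

After press 3 at (3,1):
0 1 1 0
1 1 0 0
0 0 0 1
0 0 0 1

After press 4 at (3,0):
0 1 1 0
1 1 0 0
1 0 0 1
1 1 0 1

After press 5 at (1,3):
0 1 1 1
1 1 1 1
1 0 0 0
1 1 0 1

After press 6 at (3,0):
0 1 1 1
1 1 1 1
0 0 0 0
0 0 0 1

After press 7 at (1,1):
0 0 1 1
0 0 0 1
0 1 0 0
0 0 0 1

After press 8 at (3,2):
0 0 1 1
0 0 0 1
0 1 1 0
0 1 1 0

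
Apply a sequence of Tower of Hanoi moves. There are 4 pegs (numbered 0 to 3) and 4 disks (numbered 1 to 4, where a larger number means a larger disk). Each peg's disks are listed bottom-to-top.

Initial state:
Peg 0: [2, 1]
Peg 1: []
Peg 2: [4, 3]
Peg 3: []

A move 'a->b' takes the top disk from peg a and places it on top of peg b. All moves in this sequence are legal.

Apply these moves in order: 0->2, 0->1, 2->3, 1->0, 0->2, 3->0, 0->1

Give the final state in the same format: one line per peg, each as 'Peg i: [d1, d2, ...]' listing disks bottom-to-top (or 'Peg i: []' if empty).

After move 1 (0->2):
Peg 0: [2]
Peg 1: []
Peg 2: [4, 3, 1]
Peg 3: []

After move 2 (0->1):
Peg 0: []
Peg 1: [2]
Peg 2: [4, 3, 1]
Peg 3: []

After move 3 (2->3):
Peg 0: []
Peg 1: [2]
Peg 2: [4, 3]
Peg 3: [1]

After move 4 (1->0):
Peg 0: [2]
Peg 1: []
Peg 2: [4, 3]
Peg 3: [1]

After move 5 (0->2):
Peg 0: []
Peg 1: []
Peg 2: [4, 3, 2]
Peg 3: [1]

After move 6 (3->0):
Peg 0: [1]
Peg 1: []
Peg 2: [4, 3, 2]
Peg 3: []

After move 7 (0->1):
Peg 0: []
Peg 1: [1]
Peg 2: [4, 3, 2]
Peg 3: []

Answer: Peg 0: []
Peg 1: [1]
Peg 2: [4, 3, 2]
Peg 3: []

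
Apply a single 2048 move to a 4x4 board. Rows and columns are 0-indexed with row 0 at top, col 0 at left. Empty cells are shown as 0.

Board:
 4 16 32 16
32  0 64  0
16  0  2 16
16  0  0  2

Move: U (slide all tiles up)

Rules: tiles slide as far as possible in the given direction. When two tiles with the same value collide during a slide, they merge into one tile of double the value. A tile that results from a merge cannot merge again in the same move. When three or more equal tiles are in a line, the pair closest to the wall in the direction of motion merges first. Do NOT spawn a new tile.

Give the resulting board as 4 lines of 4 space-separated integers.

Slide up:
col 0: [4, 32, 16, 16] -> [4, 32, 32, 0]
col 1: [16, 0, 0, 0] -> [16, 0, 0, 0]
col 2: [32, 64, 2, 0] -> [32, 64, 2, 0]
col 3: [16, 0, 16, 2] -> [32, 2, 0, 0]

Answer:  4 16 32 32
32  0 64  2
32  0  2  0
 0  0  0  0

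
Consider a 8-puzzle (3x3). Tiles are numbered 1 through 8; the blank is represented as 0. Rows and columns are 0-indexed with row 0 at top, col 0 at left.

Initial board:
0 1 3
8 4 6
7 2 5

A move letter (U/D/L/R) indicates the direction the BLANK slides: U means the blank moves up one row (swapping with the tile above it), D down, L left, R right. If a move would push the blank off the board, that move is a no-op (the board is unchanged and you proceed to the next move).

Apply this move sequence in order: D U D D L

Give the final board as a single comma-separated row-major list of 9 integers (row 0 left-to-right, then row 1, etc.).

Answer: 8, 1, 3, 7, 4, 6, 0, 2, 5

Derivation:
After move 1 (D):
8 1 3
0 4 6
7 2 5

After move 2 (U):
0 1 3
8 4 6
7 2 5

After move 3 (D):
8 1 3
0 4 6
7 2 5

After move 4 (D):
8 1 3
7 4 6
0 2 5

After move 5 (L):
8 1 3
7 4 6
0 2 5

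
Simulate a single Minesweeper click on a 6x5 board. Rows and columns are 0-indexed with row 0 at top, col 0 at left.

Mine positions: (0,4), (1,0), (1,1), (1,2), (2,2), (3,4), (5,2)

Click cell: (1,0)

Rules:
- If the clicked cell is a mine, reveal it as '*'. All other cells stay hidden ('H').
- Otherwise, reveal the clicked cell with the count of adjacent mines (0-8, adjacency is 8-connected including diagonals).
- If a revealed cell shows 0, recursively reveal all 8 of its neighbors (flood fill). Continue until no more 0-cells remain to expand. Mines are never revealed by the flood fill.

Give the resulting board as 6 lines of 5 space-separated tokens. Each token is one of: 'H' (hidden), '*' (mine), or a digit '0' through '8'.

H H H H H
* H H H H
H H H H H
H H H H H
H H H H H
H H H H H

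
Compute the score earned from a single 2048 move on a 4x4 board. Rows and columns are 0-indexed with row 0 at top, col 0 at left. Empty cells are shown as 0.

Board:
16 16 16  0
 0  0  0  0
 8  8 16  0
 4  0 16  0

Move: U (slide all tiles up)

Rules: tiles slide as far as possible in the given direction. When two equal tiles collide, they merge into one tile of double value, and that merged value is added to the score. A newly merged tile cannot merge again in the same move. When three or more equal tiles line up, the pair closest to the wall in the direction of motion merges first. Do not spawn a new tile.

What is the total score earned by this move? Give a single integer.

Answer: 32

Derivation:
Slide up:
col 0: [16, 0, 8, 4] -> [16, 8, 4, 0]  score +0 (running 0)
col 1: [16, 0, 8, 0] -> [16, 8, 0, 0]  score +0 (running 0)
col 2: [16, 0, 16, 16] -> [32, 16, 0, 0]  score +32 (running 32)
col 3: [0, 0, 0, 0] -> [0, 0, 0, 0]  score +0 (running 32)
Board after move:
16 16 32  0
 8  8 16  0
 4  0  0  0
 0  0  0  0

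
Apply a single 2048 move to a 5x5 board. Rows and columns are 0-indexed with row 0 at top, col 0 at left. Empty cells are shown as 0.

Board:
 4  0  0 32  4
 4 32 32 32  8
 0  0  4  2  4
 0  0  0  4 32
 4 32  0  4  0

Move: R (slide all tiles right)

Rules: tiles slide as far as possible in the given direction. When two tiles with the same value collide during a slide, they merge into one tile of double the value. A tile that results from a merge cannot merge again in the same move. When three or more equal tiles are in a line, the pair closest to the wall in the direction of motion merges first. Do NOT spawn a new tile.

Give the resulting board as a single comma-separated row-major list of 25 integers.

Answer: 0, 0, 4, 32, 4, 0, 4, 32, 64, 8, 0, 0, 4, 2, 4, 0, 0, 0, 4, 32, 0, 0, 4, 32, 4

Derivation:
Slide right:
row 0: [4, 0, 0, 32, 4] -> [0, 0, 4, 32, 4]
row 1: [4, 32, 32, 32, 8] -> [0, 4, 32, 64, 8]
row 2: [0, 0, 4, 2, 4] -> [0, 0, 4, 2, 4]
row 3: [0, 0, 0, 4, 32] -> [0, 0, 0, 4, 32]
row 4: [4, 32, 0, 4, 0] -> [0, 0, 4, 32, 4]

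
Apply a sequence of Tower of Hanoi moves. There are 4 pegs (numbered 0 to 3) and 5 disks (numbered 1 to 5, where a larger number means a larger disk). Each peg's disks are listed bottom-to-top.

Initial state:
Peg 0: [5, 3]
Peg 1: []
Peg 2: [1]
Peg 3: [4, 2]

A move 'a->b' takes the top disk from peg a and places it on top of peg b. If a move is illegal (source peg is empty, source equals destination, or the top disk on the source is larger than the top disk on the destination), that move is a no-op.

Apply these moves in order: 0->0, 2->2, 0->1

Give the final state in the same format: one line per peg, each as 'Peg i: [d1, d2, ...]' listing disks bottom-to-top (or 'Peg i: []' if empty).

Answer: Peg 0: [5]
Peg 1: [3]
Peg 2: [1]
Peg 3: [4, 2]

Derivation:
After move 1 (0->0):
Peg 0: [5, 3]
Peg 1: []
Peg 2: [1]
Peg 3: [4, 2]

After move 2 (2->2):
Peg 0: [5, 3]
Peg 1: []
Peg 2: [1]
Peg 3: [4, 2]

After move 3 (0->1):
Peg 0: [5]
Peg 1: [3]
Peg 2: [1]
Peg 3: [4, 2]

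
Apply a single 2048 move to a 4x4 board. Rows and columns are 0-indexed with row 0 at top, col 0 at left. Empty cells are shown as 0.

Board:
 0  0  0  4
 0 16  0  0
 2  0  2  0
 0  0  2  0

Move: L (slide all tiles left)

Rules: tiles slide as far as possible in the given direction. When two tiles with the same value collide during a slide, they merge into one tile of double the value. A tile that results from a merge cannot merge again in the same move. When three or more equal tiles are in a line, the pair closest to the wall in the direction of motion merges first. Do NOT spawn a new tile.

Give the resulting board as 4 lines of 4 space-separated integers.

Answer:  4  0  0  0
16  0  0  0
 4  0  0  0
 2  0  0  0

Derivation:
Slide left:
row 0: [0, 0, 0, 4] -> [4, 0, 0, 0]
row 1: [0, 16, 0, 0] -> [16, 0, 0, 0]
row 2: [2, 0, 2, 0] -> [4, 0, 0, 0]
row 3: [0, 0, 2, 0] -> [2, 0, 0, 0]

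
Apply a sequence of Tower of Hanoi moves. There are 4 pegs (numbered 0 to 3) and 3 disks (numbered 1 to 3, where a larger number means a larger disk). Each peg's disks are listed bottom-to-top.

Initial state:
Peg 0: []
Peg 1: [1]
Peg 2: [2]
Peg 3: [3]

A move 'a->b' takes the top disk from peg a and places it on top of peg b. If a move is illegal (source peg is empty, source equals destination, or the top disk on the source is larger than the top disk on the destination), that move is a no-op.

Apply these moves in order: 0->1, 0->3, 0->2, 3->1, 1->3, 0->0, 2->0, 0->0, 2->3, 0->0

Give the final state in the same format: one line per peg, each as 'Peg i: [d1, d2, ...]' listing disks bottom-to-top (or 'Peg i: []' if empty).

Answer: Peg 0: [2]
Peg 1: []
Peg 2: []
Peg 3: [3, 1]

Derivation:
After move 1 (0->1):
Peg 0: []
Peg 1: [1]
Peg 2: [2]
Peg 3: [3]

After move 2 (0->3):
Peg 0: []
Peg 1: [1]
Peg 2: [2]
Peg 3: [3]

After move 3 (0->2):
Peg 0: []
Peg 1: [1]
Peg 2: [2]
Peg 3: [3]

After move 4 (3->1):
Peg 0: []
Peg 1: [1]
Peg 2: [2]
Peg 3: [3]

After move 5 (1->3):
Peg 0: []
Peg 1: []
Peg 2: [2]
Peg 3: [3, 1]

After move 6 (0->0):
Peg 0: []
Peg 1: []
Peg 2: [2]
Peg 3: [3, 1]

After move 7 (2->0):
Peg 0: [2]
Peg 1: []
Peg 2: []
Peg 3: [3, 1]

After move 8 (0->0):
Peg 0: [2]
Peg 1: []
Peg 2: []
Peg 3: [3, 1]

After move 9 (2->3):
Peg 0: [2]
Peg 1: []
Peg 2: []
Peg 3: [3, 1]

After move 10 (0->0):
Peg 0: [2]
Peg 1: []
Peg 2: []
Peg 3: [3, 1]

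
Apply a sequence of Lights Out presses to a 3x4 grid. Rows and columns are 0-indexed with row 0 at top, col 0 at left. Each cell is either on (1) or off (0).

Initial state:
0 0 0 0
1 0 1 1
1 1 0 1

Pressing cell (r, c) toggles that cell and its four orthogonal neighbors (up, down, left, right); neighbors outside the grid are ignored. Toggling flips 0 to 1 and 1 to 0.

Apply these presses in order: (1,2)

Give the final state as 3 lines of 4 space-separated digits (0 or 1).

Answer: 0 0 1 0
1 1 0 0
1 1 1 1

Derivation:
After press 1 at (1,2):
0 0 1 0
1 1 0 0
1 1 1 1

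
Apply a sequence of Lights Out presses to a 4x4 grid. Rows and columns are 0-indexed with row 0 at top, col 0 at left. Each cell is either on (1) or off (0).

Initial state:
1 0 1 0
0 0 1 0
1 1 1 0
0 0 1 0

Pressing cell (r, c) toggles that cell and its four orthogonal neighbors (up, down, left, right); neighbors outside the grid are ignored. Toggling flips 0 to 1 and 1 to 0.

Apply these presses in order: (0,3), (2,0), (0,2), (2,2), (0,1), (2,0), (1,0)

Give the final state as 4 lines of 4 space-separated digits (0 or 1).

Answer: 1 0 0 0
1 0 1 1
0 0 0 1
0 0 0 0

Derivation:
After press 1 at (0,3):
1 0 0 1
0 0 1 1
1 1 1 0
0 0 1 0

After press 2 at (2,0):
1 0 0 1
1 0 1 1
0 0 1 0
1 0 1 0

After press 3 at (0,2):
1 1 1 0
1 0 0 1
0 0 1 0
1 0 1 0

After press 4 at (2,2):
1 1 1 0
1 0 1 1
0 1 0 1
1 0 0 0

After press 5 at (0,1):
0 0 0 0
1 1 1 1
0 1 0 1
1 0 0 0

After press 6 at (2,0):
0 0 0 0
0 1 1 1
1 0 0 1
0 0 0 0

After press 7 at (1,0):
1 0 0 0
1 0 1 1
0 0 0 1
0 0 0 0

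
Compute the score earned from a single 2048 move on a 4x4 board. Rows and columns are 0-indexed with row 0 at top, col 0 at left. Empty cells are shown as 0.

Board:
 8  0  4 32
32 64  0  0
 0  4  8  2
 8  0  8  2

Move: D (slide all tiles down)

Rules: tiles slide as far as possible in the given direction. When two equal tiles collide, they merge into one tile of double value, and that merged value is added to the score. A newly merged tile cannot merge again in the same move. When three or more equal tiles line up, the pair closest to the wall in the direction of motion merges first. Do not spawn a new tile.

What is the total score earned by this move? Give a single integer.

Answer: 20

Derivation:
Slide down:
col 0: [8, 32, 0, 8] -> [0, 8, 32, 8]  score +0 (running 0)
col 1: [0, 64, 4, 0] -> [0, 0, 64, 4]  score +0 (running 0)
col 2: [4, 0, 8, 8] -> [0, 0, 4, 16]  score +16 (running 16)
col 3: [32, 0, 2, 2] -> [0, 0, 32, 4]  score +4 (running 20)
Board after move:
 0  0  0  0
 8  0  0  0
32 64  4 32
 8  4 16  4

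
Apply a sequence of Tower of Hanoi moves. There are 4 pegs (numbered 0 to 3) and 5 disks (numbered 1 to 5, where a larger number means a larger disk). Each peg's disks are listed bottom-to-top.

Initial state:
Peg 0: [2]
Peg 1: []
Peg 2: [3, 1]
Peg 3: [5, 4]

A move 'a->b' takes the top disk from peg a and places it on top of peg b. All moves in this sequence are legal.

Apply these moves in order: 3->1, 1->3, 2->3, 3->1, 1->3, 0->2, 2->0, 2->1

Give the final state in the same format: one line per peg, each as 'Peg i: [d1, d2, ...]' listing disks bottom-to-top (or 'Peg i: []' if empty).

Answer: Peg 0: [2]
Peg 1: [3]
Peg 2: []
Peg 3: [5, 4, 1]

Derivation:
After move 1 (3->1):
Peg 0: [2]
Peg 1: [4]
Peg 2: [3, 1]
Peg 3: [5]

After move 2 (1->3):
Peg 0: [2]
Peg 1: []
Peg 2: [3, 1]
Peg 3: [5, 4]

After move 3 (2->3):
Peg 0: [2]
Peg 1: []
Peg 2: [3]
Peg 3: [5, 4, 1]

After move 4 (3->1):
Peg 0: [2]
Peg 1: [1]
Peg 2: [3]
Peg 3: [5, 4]

After move 5 (1->3):
Peg 0: [2]
Peg 1: []
Peg 2: [3]
Peg 3: [5, 4, 1]

After move 6 (0->2):
Peg 0: []
Peg 1: []
Peg 2: [3, 2]
Peg 3: [5, 4, 1]

After move 7 (2->0):
Peg 0: [2]
Peg 1: []
Peg 2: [3]
Peg 3: [5, 4, 1]

After move 8 (2->1):
Peg 0: [2]
Peg 1: [3]
Peg 2: []
Peg 3: [5, 4, 1]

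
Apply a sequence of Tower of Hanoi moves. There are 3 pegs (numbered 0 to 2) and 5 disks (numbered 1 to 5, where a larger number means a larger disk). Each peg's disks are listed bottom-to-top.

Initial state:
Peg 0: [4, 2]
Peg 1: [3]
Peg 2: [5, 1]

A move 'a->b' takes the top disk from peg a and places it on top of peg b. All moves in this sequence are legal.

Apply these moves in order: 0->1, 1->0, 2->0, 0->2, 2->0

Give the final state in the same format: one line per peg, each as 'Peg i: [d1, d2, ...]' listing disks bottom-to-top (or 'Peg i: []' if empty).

Answer: Peg 0: [4, 2, 1]
Peg 1: [3]
Peg 2: [5]

Derivation:
After move 1 (0->1):
Peg 0: [4]
Peg 1: [3, 2]
Peg 2: [5, 1]

After move 2 (1->0):
Peg 0: [4, 2]
Peg 1: [3]
Peg 2: [5, 1]

After move 3 (2->0):
Peg 0: [4, 2, 1]
Peg 1: [3]
Peg 2: [5]

After move 4 (0->2):
Peg 0: [4, 2]
Peg 1: [3]
Peg 2: [5, 1]

After move 5 (2->0):
Peg 0: [4, 2, 1]
Peg 1: [3]
Peg 2: [5]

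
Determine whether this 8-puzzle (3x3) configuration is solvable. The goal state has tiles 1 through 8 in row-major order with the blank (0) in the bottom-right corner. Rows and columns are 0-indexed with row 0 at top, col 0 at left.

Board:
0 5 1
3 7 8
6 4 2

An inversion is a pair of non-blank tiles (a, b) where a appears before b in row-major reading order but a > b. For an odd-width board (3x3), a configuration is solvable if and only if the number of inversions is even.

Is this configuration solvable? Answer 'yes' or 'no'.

Answer: yes

Derivation:
Inversions (pairs i<j in row-major order where tile[i] > tile[j] > 0): 14
14 is even, so the puzzle is solvable.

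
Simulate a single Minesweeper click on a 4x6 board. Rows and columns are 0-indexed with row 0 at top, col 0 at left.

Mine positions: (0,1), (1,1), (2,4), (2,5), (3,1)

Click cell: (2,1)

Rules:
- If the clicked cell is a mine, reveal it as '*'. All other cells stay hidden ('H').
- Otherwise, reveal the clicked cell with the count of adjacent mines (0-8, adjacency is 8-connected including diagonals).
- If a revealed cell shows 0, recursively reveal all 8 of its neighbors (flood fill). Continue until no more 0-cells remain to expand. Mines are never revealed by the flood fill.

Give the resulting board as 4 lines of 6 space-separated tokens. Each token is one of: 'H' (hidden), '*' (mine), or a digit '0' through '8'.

H H H H H H
H H H H H H
H 2 H H H H
H H H H H H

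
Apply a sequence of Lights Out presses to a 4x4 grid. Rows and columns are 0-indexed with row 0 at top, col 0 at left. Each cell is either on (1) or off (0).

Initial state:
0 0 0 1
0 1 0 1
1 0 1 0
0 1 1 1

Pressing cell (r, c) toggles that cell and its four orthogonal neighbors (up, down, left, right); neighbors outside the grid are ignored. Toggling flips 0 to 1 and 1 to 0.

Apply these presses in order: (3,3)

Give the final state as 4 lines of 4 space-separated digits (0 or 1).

Answer: 0 0 0 1
0 1 0 1
1 0 1 1
0 1 0 0

Derivation:
After press 1 at (3,3):
0 0 0 1
0 1 0 1
1 0 1 1
0 1 0 0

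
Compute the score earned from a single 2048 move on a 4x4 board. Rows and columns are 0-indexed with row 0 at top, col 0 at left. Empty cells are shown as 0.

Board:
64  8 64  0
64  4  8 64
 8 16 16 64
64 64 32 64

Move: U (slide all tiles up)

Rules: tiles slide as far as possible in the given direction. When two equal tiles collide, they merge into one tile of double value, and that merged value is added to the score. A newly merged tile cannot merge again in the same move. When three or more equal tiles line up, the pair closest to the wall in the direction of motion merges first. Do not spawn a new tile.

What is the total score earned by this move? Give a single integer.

Answer: 256

Derivation:
Slide up:
col 0: [64, 64, 8, 64] -> [128, 8, 64, 0]  score +128 (running 128)
col 1: [8, 4, 16, 64] -> [8, 4, 16, 64]  score +0 (running 128)
col 2: [64, 8, 16, 32] -> [64, 8, 16, 32]  score +0 (running 128)
col 3: [0, 64, 64, 64] -> [128, 64, 0, 0]  score +128 (running 256)
Board after move:
128   8  64 128
  8   4   8  64
 64  16  16   0
  0  64  32   0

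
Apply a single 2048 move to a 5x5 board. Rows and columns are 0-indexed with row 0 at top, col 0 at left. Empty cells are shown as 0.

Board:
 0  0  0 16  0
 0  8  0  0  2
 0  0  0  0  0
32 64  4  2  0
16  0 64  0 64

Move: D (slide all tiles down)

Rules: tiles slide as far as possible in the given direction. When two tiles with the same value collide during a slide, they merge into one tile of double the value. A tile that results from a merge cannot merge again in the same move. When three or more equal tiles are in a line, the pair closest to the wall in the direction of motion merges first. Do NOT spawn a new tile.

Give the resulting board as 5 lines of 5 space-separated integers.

Answer:  0  0  0  0  0
 0  0  0  0  0
 0  0  0  0  0
32  8  4 16  2
16 64 64  2 64

Derivation:
Slide down:
col 0: [0, 0, 0, 32, 16] -> [0, 0, 0, 32, 16]
col 1: [0, 8, 0, 64, 0] -> [0, 0, 0, 8, 64]
col 2: [0, 0, 0, 4, 64] -> [0, 0, 0, 4, 64]
col 3: [16, 0, 0, 2, 0] -> [0, 0, 0, 16, 2]
col 4: [0, 2, 0, 0, 64] -> [0, 0, 0, 2, 64]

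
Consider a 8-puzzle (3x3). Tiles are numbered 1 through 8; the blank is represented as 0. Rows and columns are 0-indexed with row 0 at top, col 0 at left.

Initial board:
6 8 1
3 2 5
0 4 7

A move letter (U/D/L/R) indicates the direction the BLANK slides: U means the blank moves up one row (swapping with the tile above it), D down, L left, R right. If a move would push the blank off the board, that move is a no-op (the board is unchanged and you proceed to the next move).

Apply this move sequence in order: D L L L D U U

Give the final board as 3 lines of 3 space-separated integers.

Answer: 0 8 1
6 2 5
3 4 7

Derivation:
After move 1 (D):
6 8 1
3 2 5
0 4 7

After move 2 (L):
6 8 1
3 2 5
0 4 7

After move 3 (L):
6 8 1
3 2 5
0 4 7

After move 4 (L):
6 8 1
3 2 5
0 4 7

After move 5 (D):
6 8 1
3 2 5
0 4 7

After move 6 (U):
6 8 1
0 2 5
3 4 7

After move 7 (U):
0 8 1
6 2 5
3 4 7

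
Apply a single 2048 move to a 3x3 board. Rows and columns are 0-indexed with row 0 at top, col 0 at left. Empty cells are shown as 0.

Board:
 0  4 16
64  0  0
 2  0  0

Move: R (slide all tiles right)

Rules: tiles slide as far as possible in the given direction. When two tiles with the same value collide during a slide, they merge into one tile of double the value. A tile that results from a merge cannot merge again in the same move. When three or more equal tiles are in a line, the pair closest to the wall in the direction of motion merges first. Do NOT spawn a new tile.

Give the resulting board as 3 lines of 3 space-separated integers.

Slide right:
row 0: [0, 4, 16] -> [0, 4, 16]
row 1: [64, 0, 0] -> [0, 0, 64]
row 2: [2, 0, 0] -> [0, 0, 2]

Answer:  0  4 16
 0  0 64
 0  0  2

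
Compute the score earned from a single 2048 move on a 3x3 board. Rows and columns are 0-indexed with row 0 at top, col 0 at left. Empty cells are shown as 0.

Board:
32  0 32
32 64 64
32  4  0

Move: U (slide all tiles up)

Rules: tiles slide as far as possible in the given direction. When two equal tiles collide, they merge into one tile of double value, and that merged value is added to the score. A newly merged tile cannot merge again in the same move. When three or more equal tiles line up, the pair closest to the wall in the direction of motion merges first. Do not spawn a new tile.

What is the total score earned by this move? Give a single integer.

Answer: 64

Derivation:
Slide up:
col 0: [32, 32, 32] -> [64, 32, 0]  score +64 (running 64)
col 1: [0, 64, 4] -> [64, 4, 0]  score +0 (running 64)
col 2: [32, 64, 0] -> [32, 64, 0]  score +0 (running 64)
Board after move:
64 64 32
32  4 64
 0  0  0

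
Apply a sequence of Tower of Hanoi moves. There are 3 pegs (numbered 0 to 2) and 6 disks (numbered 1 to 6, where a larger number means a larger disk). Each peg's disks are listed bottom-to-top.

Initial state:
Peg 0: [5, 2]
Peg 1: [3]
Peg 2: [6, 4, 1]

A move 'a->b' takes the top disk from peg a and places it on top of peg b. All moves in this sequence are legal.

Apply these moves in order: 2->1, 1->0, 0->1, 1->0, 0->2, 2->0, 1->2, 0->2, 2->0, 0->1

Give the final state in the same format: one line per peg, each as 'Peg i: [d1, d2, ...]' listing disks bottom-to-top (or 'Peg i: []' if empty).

Answer: Peg 0: [5, 2]
Peg 1: [1]
Peg 2: [6, 4, 3]

Derivation:
After move 1 (2->1):
Peg 0: [5, 2]
Peg 1: [3, 1]
Peg 2: [6, 4]

After move 2 (1->0):
Peg 0: [5, 2, 1]
Peg 1: [3]
Peg 2: [6, 4]

After move 3 (0->1):
Peg 0: [5, 2]
Peg 1: [3, 1]
Peg 2: [6, 4]

After move 4 (1->0):
Peg 0: [5, 2, 1]
Peg 1: [3]
Peg 2: [6, 4]

After move 5 (0->2):
Peg 0: [5, 2]
Peg 1: [3]
Peg 2: [6, 4, 1]

After move 6 (2->0):
Peg 0: [5, 2, 1]
Peg 1: [3]
Peg 2: [6, 4]

After move 7 (1->2):
Peg 0: [5, 2, 1]
Peg 1: []
Peg 2: [6, 4, 3]

After move 8 (0->2):
Peg 0: [5, 2]
Peg 1: []
Peg 2: [6, 4, 3, 1]

After move 9 (2->0):
Peg 0: [5, 2, 1]
Peg 1: []
Peg 2: [6, 4, 3]

After move 10 (0->1):
Peg 0: [5, 2]
Peg 1: [1]
Peg 2: [6, 4, 3]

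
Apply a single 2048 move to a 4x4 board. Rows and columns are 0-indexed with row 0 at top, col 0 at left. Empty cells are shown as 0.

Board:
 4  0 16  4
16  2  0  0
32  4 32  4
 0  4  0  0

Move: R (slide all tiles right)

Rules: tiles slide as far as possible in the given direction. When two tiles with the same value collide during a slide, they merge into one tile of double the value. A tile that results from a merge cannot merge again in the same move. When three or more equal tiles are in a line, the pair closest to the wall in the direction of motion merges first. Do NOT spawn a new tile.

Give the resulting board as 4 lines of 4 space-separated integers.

Slide right:
row 0: [4, 0, 16, 4] -> [0, 4, 16, 4]
row 1: [16, 2, 0, 0] -> [0, 0, 16, 2]
row 2: [32, 4, 32, 4] -> [32, 4, 32, 4]
row 3: [0, 4, 0, 0] -> [0, 0, 0, 4]

Answer:  0  4 16  4
 0  0 16  2
32  4 32  4
 0  0  0  4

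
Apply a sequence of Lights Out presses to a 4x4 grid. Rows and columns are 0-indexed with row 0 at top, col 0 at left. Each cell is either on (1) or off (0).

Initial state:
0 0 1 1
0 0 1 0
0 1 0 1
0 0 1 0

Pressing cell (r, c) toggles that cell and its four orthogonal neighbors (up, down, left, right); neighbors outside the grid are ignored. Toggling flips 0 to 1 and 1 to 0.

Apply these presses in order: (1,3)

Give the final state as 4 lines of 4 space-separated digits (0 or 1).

Answer: 0 0 1 0
0 0 0 1
0 1 0 0
0 0 1 0

Derivation:
After press 1 at (1,3):
0 0 1 0
0 0 0 1
0 1 0 0
0 0 1 0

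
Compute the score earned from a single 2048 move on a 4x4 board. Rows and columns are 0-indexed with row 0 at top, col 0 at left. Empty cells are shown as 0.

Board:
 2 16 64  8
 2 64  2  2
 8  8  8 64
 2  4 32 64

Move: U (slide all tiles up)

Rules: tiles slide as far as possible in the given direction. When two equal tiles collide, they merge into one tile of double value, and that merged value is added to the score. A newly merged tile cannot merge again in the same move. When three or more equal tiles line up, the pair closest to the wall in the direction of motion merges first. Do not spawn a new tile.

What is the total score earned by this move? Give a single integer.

Slide up:
col 0: [2, 2, 8, 2] -> [4, 8, 2, 0]  score +4 (running 4)
col 1: [16, 64, 8, 4] -> [16, 64, 8, 4]  score +0 (running 4)
col 2: [64, 2, 8, 32] -> [64, 2, 8, 32]  score +0 (running 4)
col 3: [8, 2, 64, 64] -> [8, 2, 128, 0]  score +128 (running 132)
Board after move:
  4  16  64   8
  8  64   2   2
  2   8   8 128
  0   4  32   0

Answer: 132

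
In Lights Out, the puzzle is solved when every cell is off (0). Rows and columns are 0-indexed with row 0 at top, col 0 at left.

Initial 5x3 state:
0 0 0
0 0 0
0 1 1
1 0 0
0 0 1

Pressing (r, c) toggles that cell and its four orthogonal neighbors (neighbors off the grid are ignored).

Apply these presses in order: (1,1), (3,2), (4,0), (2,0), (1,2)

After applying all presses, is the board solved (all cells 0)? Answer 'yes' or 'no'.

Answer: no

Derivation:
After press 1 at (1,1):
0 1 0
1 1 1
0 0 1
1 0 0
0 0 1

After press 2 at (3,2):
0 1 0
1 1 1
0 0 0
1 1 1
0 0 0

After press 3 at (4,0):
0 1 0
1 1 1
0 0 0
0 1 1
1 1 0

After press 4 at (2,0):
0 1 0
0 1 1
1 1 0
1 1 1
1 1 0

After press 5 at (1,2):
0 1 1
0 0 0
1 1 1
1 1 1
1 1 0

Lights still on: 10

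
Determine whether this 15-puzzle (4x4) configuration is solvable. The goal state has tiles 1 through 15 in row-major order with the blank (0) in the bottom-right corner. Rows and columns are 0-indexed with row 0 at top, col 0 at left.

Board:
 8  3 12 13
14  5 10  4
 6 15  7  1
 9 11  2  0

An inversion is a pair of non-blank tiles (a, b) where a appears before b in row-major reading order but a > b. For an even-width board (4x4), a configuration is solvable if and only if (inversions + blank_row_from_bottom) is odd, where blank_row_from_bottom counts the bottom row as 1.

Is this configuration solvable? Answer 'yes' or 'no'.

Inversions: 58
Blank is in row 3 (0-indexed from top), which is row 1 counting from the bottom (bottom = 1).
58 + 1 = 59, which is odd, so the puzzle is solvable.

Answer: yes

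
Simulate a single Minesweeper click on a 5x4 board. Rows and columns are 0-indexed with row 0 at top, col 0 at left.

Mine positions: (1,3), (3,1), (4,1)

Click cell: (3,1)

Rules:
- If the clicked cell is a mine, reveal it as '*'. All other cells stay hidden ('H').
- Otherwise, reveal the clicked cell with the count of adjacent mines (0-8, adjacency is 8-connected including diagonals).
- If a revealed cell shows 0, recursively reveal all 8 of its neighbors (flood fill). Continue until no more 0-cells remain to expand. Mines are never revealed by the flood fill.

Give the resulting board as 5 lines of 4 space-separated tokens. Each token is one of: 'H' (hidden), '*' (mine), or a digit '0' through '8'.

H H H H
H H H H
H H H H
H * H H
H H H H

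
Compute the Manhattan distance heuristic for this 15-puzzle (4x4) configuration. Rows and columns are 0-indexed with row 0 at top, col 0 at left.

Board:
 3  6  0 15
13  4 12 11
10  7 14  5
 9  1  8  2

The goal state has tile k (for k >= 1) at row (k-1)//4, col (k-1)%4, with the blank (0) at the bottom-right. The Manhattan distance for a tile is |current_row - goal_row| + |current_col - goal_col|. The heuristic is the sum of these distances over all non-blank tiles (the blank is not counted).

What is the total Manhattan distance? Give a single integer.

Tile 3: at (0,0), goal (0,2), distance |0-0|+|0-2| = 2
Tile 6: at (0,1), goal (1,1), distance |0-1|+|1-1| = 1
Tile 15: at (0,3), goal (3,2), distance |0-3|+|3-2| = 4
Tile 13: at (1,0), goal (3,0), distance |1-3|+|0-0| = 2
Tile 4: at (1,1), goal (0,3), distance |1-0|+|1-3| = 3
Tile 12: at (1,2), goal (2,3), distance |1-2|+|2-3| = 2
Tile 11: at (1,3), goal (2,2), distance |1-2|+|3-2| = 2
Tile 10: at (2,0), goal (2,1), distance |2-2|+|0-1| = 1
Tile 7: at (2,1), goal (1,2), distance |2-1|+|1-2| = 2
Tile 14: at (2,2), goal (3,1), distance |2-3|+|2-1| = 2
Tile 5: at (2,3), goal (1,0), distance |2-1|+|3-0| = 4
Tile 9: at (3,0), goal (2,0), distance |3-2|+|0-0| = 1
Tile 1: at (3,1), goal (0,0), distance |3-0|+|1-0| = 4
Tile 8: at (3,2), goal (1,3), distance |3-1|+|2-3| = 3
Tile 2: at (3,3), goal (0,1), distance |3-0|+|3-1| = 5
Sum: 2 + 1 + 4 + 2 + 3 + 2 + 2 + 1 + 2 + 2 + 4 + 1 + 4 + 3 + 5 = 38

Answer: 38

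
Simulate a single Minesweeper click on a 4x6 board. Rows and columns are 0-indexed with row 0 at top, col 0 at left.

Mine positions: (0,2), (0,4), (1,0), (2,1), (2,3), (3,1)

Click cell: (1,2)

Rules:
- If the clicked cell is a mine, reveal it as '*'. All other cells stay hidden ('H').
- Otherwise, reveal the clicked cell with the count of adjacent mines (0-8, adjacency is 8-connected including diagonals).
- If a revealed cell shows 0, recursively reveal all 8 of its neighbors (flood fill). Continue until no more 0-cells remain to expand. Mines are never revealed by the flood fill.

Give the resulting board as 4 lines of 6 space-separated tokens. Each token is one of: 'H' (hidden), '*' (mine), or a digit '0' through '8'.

H H H H H H
H H 3 H H H
H H H H H H
H H H H H H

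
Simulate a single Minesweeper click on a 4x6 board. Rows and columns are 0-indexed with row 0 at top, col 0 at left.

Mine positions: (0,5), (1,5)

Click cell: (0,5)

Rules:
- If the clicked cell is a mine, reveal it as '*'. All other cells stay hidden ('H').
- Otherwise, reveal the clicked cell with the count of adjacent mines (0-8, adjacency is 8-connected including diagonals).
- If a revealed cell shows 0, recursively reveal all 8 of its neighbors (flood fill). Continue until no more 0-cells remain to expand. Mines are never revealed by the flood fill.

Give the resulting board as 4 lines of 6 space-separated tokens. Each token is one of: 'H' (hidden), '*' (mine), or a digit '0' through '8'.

H H H H H *
H H H H H H
H H H H H H
H H H H H H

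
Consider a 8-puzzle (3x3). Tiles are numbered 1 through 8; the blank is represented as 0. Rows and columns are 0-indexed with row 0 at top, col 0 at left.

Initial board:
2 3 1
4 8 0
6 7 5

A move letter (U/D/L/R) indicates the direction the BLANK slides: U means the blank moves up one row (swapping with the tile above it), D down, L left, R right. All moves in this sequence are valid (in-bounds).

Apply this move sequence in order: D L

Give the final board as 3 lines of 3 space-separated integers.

After move 1 (D):
2 3 1
4 8 5
6 7 0

After move 2 (L):
2 3 1
4 8 5
6 0 7

Answer: 2 3 1
4 8 5
6 0 7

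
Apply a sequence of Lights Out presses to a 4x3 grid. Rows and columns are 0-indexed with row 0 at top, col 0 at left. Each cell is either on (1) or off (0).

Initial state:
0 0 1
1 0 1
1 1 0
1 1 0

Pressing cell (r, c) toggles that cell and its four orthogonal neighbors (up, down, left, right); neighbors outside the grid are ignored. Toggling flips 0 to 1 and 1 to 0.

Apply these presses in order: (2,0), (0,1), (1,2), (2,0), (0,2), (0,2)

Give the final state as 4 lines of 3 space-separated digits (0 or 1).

After press 1 at (2,0):
0 0 1
0 0 1
0 0 0
0 1 0

After press 2 at (0,1):
1 1 0
0 1 1
0 0 0
0 1 0

After press 3 at (1,2):
1 1 1
0 0 0
0 0 1
0 1 0

After press 4 at (2,0):
1 1 1
1 0 0
1 1 1
1 1 0

After press 5 at (0,2):
1 0 0
1 0 1
1 1 1
1 1 0

After press 6 at (0,2):
1 1 1
1 0 0
1 1 1
1 1 0

Answer: 1 1 1
1 0 0
1 1 1
1 1 0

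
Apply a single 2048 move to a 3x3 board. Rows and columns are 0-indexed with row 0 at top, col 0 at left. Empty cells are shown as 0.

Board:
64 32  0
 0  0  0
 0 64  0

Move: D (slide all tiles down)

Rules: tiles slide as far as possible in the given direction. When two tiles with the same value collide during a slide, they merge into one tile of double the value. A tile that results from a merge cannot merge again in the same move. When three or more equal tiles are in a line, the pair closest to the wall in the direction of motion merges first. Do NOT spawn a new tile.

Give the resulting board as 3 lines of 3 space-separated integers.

Slide down:
col 0: [64, 0, 0] -> [0, 0, 64]
col 1: [32, 0, 64] -> [0, 32, 64]
col 2: [0, 0, 0] -> [0, 0, 0]

Answer:  0  0  0
 0 32  0
64 64  0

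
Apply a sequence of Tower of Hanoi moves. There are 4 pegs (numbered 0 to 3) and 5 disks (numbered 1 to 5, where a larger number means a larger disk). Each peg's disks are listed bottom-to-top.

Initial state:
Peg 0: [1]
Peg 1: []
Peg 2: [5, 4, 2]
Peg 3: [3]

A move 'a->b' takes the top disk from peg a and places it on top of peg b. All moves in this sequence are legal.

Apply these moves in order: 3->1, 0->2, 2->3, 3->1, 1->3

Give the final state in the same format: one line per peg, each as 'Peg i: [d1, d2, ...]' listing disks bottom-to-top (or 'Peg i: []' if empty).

Answer: Peg 0: []
Peg 1: [3]
Peg 2: [5, 4, 2]
Peg 3: [1]

Derivation:
After move 1 (3->1):
Peg 0: [1]
Peg 1: [3]
Peg 2: [5, 4, 2]
Peg 3: []

After move 2 (0->2):
Peg 0: []
Peg 1: [3]
Peg 2: [5, 4, 2, 1]
Peg 3: []

After move 3 (2->3):
Peg 0: []
Peg 1: [3]
Peg 2: [5, 4, 2]
Peg 3: [1]

After move 4 (3->1):
Peg 0: []
Peg 1: [3, 1]
Peg 2: [5, 4, 2]
Peg 3: []

After move 5 (1->3):
Peg 0: []
Peg 1: [3]
Peg 2: [5, 4, 2]
Peg 3: [1]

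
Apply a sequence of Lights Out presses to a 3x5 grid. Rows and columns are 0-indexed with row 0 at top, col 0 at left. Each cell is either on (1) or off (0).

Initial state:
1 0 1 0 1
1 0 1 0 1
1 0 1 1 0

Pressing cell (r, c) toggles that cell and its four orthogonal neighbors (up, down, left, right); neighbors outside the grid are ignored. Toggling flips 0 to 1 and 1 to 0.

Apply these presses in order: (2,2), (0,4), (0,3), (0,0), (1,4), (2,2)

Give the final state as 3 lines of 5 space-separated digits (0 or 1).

Answer: 0 1 0 0 0
0 0 1 0 1
1 0 1 1 1

Derivation:
After press 1 at (2,2):
1 0 1 0 1
1 0 0 0 1
1 1 0 0 0

After press 2 at (0,4):
1 0 1 1 0
1 0 0 0 0
1 1 0 0 0

After press 3 at (0,3):
1 0 0 0 1
1 0 0 1 0
1 1 0 0 0

After press 4 at (0,0):
0 1 0 0 1
0 0 0 1 0
1 1 0 0 0

After press 5 at (1,4):
0 1 0 0 0
0 0 0 0 1
1 1 0 0 1

After press 6 at (2,2):
0 1 0 0 0
0 0 1 0 1
1 0 1 1 1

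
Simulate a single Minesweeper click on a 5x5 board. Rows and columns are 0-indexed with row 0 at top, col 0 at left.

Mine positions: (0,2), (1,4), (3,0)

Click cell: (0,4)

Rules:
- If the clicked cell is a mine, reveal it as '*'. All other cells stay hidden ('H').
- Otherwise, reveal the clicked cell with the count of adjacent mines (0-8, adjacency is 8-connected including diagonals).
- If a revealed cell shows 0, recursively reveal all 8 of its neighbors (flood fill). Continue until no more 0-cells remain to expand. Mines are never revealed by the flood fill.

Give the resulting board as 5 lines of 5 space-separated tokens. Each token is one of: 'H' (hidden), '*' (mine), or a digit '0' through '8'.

H H H H 1
H H H H H
H H H H H
H H H H H
H H H H H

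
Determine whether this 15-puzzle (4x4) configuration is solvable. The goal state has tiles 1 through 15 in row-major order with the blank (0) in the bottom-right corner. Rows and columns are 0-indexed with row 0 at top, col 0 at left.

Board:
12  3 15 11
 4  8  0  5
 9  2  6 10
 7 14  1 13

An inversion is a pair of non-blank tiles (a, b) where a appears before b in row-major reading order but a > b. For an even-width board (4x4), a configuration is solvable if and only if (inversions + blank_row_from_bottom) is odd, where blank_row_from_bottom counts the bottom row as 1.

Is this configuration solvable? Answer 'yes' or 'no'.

Inversions: 54
Blank is in row 1 (0-indexed from top), which is row 3 counting from the bottom (bottom = 1).
54 + 3 = 57, which is odd, so the puzzle is solvable.

Answer: yes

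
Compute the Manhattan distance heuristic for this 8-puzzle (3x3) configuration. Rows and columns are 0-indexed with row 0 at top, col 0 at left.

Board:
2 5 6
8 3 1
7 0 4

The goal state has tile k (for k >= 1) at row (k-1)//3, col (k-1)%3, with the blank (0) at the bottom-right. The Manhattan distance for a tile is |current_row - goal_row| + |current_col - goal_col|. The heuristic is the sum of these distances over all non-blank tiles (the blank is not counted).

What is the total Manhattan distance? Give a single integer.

Answer: 13

Derivation:
Tile 2: at (0,0), goal (0,1), distance |0-0|+|0-1| = 1
Tile 5: at (0,1), goal (1,1), distance |0-1|+|1-1| = 1
Tile 6: at (0,2), goal (1,2), distance |0-1|+|2-2| = 1
Tile 8: at (1,0), goal (2,1), distance |1-2|+|0-1| = 2
Tile 3: at (1,1), goal (0,2), distance |1-0|+|1-2| = 2
Tile 1: at (1,2), goal (0,0), distance |1-0|+|2-0| = 3
Tile 7: at (2,0), goal (2,0), distance |2-2|+|0-0| = 0
Tile 4: at (2,2), goal (1,0), distance |2-1|+|2-0| = 3
Sum: 1 + 1 + 1 + 2 + 2 + 3 + 0 + 3 = 13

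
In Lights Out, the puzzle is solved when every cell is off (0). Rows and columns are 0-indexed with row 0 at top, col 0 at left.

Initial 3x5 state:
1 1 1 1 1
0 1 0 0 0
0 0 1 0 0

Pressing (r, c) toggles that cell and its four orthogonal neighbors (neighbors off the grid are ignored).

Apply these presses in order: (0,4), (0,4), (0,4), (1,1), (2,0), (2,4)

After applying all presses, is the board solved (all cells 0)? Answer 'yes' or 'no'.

Answer: no

Derivation:
After press 1 at (0,4):
1 1 1 0 0
0 1 0 0 1
0 0 1 0 0

After press 2 at (0,4):
1 1 1 1 1
0 1 0 0 0
0 0 1 0 0

After press 3 at (0,4):
1 1 1 0 0
0 1 0 0 1
0 0 1 0 0

After press 4 at (1,1):
1 0 1 0 0
1 0 1 0 1
0 1 1 0 0

After press 5 at (2,0):
1 0 1 0 0
0 0 1 0 1
1 0 1 0 0

After press 6 at (2,4):
1 0 1 0 0
0 0 1 0 0
1 0 1 1 1

Lights still on: 7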